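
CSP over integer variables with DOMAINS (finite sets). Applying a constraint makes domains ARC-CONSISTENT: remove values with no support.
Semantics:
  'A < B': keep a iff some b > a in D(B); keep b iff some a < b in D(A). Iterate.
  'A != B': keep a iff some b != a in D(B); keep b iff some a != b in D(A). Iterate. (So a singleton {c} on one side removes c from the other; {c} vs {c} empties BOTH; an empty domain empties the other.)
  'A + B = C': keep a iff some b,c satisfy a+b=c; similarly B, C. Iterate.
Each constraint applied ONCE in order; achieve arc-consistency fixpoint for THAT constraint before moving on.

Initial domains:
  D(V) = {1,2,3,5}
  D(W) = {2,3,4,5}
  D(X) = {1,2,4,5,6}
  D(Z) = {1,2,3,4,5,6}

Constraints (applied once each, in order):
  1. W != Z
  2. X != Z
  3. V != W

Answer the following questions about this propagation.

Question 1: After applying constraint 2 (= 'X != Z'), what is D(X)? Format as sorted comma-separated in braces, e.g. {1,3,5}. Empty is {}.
Constraint 1 (W != Z) on D(W)={2,3,4,5} D(Z)={1,2,3,4,5,6}: no change
Constraint 2 (X != Z) on D(X)={1,2,4,5,6} D(Z)={1,2,3,4,5,6}: no change
So after constraint 2: D(X) = {1,2,4,5,6}

Answer: {1,2,4,5,6}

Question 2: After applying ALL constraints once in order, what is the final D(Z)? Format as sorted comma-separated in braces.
Constraint 1 (W != Z) on D(W)={2,3,4,5} D(Z)={1,2,3,4,5,6}: no change
Constraint 2 (X != Z) on D(X)={1,2,4,5,6} D(Z)={1,2,3,4,5,6}: no change
Constraint 3 (V != W) on D(V)={1,2,3,5} D(W)={2,3,4,5}: no change
So after all 3 constraints: D(Z) = {1,2,3,4,5,6}

Answer: {1,2,3,4,5,6}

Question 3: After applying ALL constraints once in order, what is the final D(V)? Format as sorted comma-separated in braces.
Constraint 1 (W != Z) on D(W)={2,3,4,5} D(Z)={1,2,3,4,5,6}: no change
Constraint 2 (X != Z) on D(X)={1,2,4,5,6} D(Z)={1,2,3,4,5,6}: no change
Constraint 3 (V != W) on D(V)={1,2,3,5} D(W)={2,3,4,5}: no change
So after all 3 constraints: D(V) = {1,2,3,5}

Answer: {1,2,3,5}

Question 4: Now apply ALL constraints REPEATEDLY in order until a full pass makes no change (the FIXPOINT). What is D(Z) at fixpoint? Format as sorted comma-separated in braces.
pass 0 (initial): D(Z)={1,2,3,4,5,6}
pass 1: no change
Fixpoint after 1 passes: D(Z) = {1,2,3,4,5,6}

Answer: {1,2,3,4,5,6}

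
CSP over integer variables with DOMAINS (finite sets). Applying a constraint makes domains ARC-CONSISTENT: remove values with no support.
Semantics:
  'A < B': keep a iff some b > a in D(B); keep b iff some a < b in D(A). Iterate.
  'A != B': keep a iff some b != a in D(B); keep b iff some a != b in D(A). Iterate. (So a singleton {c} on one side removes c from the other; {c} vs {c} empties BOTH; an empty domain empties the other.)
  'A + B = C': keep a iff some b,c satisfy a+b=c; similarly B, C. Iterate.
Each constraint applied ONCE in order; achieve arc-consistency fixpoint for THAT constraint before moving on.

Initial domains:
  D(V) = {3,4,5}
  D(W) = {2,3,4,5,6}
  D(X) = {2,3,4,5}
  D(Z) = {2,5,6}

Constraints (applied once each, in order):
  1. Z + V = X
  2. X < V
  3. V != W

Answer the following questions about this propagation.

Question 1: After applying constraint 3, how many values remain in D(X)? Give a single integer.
Answer: 0

Derivation:
Constraint 1 (Z + V = X) on D(Z)={2,5,6} D(V)={3,4,5} D(X)={2,3,4,5}: Z {2,5,6}->{2}; V {3,4,5}->{3}; X {2,3,4,5}->{5}
Constraint 2 (X < V) on D(X)={5} D(V)={3}: X {5}->{}; V {3}->{}
Constraint 3 (V != W) on D(V)={} D(W)={2,3,4,5,6}: W {2,3,4,5,6}->{}
So after constraint 3: D(X)={}, size = 0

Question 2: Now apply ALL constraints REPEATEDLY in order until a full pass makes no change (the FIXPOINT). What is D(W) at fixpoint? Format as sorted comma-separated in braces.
pass 0 (initial): D(W)={2,3,4,5,6}
pass 1: V {3,4,5}->{}; W {2,3,4,5,6}->{}; X {2,3,4,5}->{}; Z {2,5,6}->{2}
pass 2: Z {2}->{}
pass 3: no change
Fixpoint after 3 passes: D(W) = {}

Answer: {}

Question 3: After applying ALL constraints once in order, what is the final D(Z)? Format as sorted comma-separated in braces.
Constraint 1 (Z + V = X) on D(Z)={2,5,6} D(V)={3,4,5} D(X)={2,3,4,5}: Z {2,5,6}->{2}; V {3,4,5}->{3}; X {2,3,4,5}->{5}
Constraint 2 (X < V) on D(X)={5} D(V)={3}: X {5}->{}; V {3}->{}
Constraint 3 (V != W) on D(V)={} D(W)={2,3,4,5,6}: W {2,3,4,5,6}->{}
So after all 3 constraints: D(Z) = {2}

Answer: {2}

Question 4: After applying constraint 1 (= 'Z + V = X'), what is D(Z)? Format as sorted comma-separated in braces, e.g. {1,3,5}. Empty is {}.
Answer: {2}

Derivation:
Constraint 1 (Z + V = X) on D(Z)={2,5,6} D(V)={3,4,5} D(X)={2,3,4,5}: Z {2,5,6}->{2}; V {3,4,5}->{3}; X {2,3,4,5}->{5}
So after constraint 1: D(Z) = {2}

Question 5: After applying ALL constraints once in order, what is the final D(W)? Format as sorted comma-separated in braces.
Constraint 1 (Z + V = X) on D(Z)={2,5,6} D(V)={3,4,5} D(X)={2,3,4,5}: Z {2,5,6}->{2}; V {3,4,5}->{3}; X {2,3,4,5}->{5}
Constraint 2 (X < V) on D(X)={5} D(V)={3}: X {5}->{}; V {3}->{}
Constraint 3 (V != W) on D(V)={} D(W)={2,3,4,5,6}: W {2,3,4,5,6}->{}
So after all 3 constraints: D(W) = {}

Answer: {}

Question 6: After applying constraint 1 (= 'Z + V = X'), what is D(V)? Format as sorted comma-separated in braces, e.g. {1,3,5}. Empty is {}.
Constraint 1 (Z + V = X) on D(Z)={2,5,6} D(V)={3,4,5} D(X)={2,3,4,5}: Z {2,5,6}->{2}; V {3,4,5}->{3}; X {2,3,4,5}->{5}
So after constraint 1: D(V) = {3}

Answer: {3}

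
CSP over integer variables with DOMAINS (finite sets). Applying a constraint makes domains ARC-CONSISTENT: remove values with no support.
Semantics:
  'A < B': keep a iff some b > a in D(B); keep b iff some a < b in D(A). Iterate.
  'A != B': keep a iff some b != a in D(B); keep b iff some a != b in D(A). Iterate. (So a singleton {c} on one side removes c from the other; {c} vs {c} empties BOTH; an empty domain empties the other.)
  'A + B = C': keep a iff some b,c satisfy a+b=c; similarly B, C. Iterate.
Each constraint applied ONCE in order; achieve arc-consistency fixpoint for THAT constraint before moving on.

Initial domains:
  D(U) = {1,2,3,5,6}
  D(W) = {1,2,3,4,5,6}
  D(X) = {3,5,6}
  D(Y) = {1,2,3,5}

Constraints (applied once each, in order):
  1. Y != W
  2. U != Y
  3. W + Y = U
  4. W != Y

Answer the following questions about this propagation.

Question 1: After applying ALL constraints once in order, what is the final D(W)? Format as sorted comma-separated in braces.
Constraint 1 (Y != W) on D(Y)={1,2,3,5} D(W)={1,2,3,4,5,6}: no change
Constraint 2 (U != Y) on D(U)={1,2,3,5,6} D(Y)={1,2,3,5}: no change
Constraint 3 (W + Y = U) on D(W)={1,2,3,4,5,6} D(Y)={1,2,3,5} D(U)={1,2,3,5,6}: W {1,2,3,4,5,6}->{1,2,3,4,5}; U {1,2,3,5,6}->{2,3,5,6}
Constraint 4 (W != Y) on D(W)={1,2,3,4,5} D(Y)={1,2,3,5}: no change
So after all 4 constraints: D(W) = {1,2,3,4,5}

Answer: {1,2,3,4,5}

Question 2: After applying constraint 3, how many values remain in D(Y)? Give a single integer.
Answer: 4

Derivation:
Constraint 1 (Y != W) on D(Y)={1,2,3,5} D(W)={1,2,3,4,5,6}: no change
Constraint 2 (U != Y) on D(U)={1,2,3,5,6} D(Y)={1,2,3,5}: no change
Constraint 3 (W + Y = U) on D(W)={1,2,3,4,5,6} D(Y)={1,2,3,5} D(U)={1,2,3,5,6}: W {1,2,3,4,5,6}->{1,2,3,4,5}; U {1,2,3,5,6}->{2,3,5,6}
So after constraint 3: D(Y)={1,2,3,5}, size = 4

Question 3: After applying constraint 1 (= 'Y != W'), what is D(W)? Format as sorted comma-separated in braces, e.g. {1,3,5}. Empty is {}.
Answer: {1,2,3,4,5,6}

Derivation:
Constraint 1 (Y != W) on D(Y)={1,2,3,5} D(W)={1,2,3,4,5,6}: no change
So after constraint 1: D(W) = {1,2,3,4,5,6}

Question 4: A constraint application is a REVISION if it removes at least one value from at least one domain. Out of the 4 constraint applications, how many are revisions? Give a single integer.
Answer: 1

Derivation:
Constraint 1 (Y != W) on D(Y)={1,2,3,5} D(W)={1,2,3,4,5,6}: no change => not a revision
Constraint 2 (U != Y) on D(U)={1,2,3,5,6} D(Y)={1,2,3,5}: no change => not a revision
Constraint 3 (W + Y = U) on D(W)={1,2,3,4,5,6} D(Y)={1,2,3,5} D(U)={1,2,3,5,6}: W {1,2,3,4,5,6}->{1,2,3,4,5}; U {1,2,3,5,6}->{2,3,5,6} => REVISION
Constraint 4 (W != Y) on D(W)={1,2,3,4,5} D(Y)={1,2,3,5}: no change => not a revision
Total revisions = 1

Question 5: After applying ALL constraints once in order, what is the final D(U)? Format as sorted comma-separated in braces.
Constraint 1 (Y != W) on D(Y)={1,2,3,5} D(W)={1,2,3,4,5,6}: no change
Constraint 2 (U != Y) on D(U)={1,2,3,5,6} D(Y)={1,2,3,5}: no change
Constraint 3 (W + Y = U) on D(W)={1,2,3,4,5,6} D(Y)={1,2,3,5} D(U)={1,2,3,5,6}: W {1,2,3,4,5,6}->{1,2,3,4,5}; U {1,2,3,5,6}->{2,3,5,6}
Constraint 4 (W != Y) on D(W)={1,2,3,4,5} D(Y)={1,2,3,5}: no change
So after all 4 constraints: D(U) = {2,3,5,6}

Answer: {2,3,5,6}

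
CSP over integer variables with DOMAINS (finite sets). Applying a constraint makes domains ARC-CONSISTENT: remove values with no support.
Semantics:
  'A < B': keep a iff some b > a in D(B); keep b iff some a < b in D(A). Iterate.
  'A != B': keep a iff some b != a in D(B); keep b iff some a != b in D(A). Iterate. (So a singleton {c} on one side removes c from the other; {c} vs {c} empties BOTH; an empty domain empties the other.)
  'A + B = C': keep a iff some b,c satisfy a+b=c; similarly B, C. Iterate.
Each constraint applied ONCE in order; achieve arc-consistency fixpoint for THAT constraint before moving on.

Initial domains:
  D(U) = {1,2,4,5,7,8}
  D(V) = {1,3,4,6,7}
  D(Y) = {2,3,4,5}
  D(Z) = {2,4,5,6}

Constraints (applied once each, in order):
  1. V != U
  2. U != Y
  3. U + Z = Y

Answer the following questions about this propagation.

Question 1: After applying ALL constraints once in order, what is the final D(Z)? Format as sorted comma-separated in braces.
Answer: {2,4}

Derivation:
Constraint 1 (V != U) on D(V)={1,3,4,6,7} D(U)={1,2,4,5,7,8}: no change
Constraint 2 (U != Y) on D(U)={1,2,4,5,7,8} D(Y)={2,3,4,5}: no change
Constraint 3 (U + Z = Y) on D(U)={1,2,4,5,7,8} D(Z)={2,4,5,6} D(Y)={2,3,4,5}: U {1,2,4,5,7,8}->{1,2}; Z {2,4,5,6}->{2,4}; Y {2,3,4,5}->{3,4,5}
So after all 3 constraints: D(Z) = {2,4}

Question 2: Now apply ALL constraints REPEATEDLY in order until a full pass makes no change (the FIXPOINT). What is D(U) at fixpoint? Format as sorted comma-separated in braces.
Answer: {1,2}

Derivation:
pass 0 (initial): D(U)={1,2,4,5,7,8}
pass 1: U {1,2,4,5,7,8}->{1,2}; Y {2,3,4,5}->{3,4,5}; Z {2,4,5,6}->{2,4}
pass 2: no change
Fixpoint after 2 passes: D(U) = {1,2}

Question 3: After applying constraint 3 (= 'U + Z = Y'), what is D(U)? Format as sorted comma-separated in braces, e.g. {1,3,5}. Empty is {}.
Constraint 1 (V != U) on D(V)={1,3,4,6,7} D(U)={1,2,4,5,7,8}: no change
Constraint 2 (U != Y) on D(U)={1,2,4,5,7,8} D(Y)={2,3,4,5}: no change
Constraint 3 (U + Z = Y) on D(U)={1,2,4,5,7,8} D(Z)={2,4,5,6} D(Y)={2,3,4,5}: U {1,2,4,5,7,8}->{1,2}; Z {2,4,5,6}->{2,4}; Y {2,3,4,5}->{3,4,5}
So after constraint 3: D(U) = {1,2}

Answer: {1,2}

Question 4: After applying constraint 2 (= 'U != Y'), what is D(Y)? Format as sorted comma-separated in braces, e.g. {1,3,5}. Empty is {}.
Constraint 1 (V != U) on D(V)={1,3,4,6,7} D(U)={1,2,4,5,7,8}: no change
Constraint 2 (U != Y) on D(U)={1,2,4,5,7,8} D(Y)={2,3,4,5}: no change
So after constraint 2: D(Y) = {2,3,4,5}

Answer: {2,3,4,5}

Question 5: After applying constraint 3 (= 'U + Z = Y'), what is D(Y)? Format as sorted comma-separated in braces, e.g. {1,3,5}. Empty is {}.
Answer: {3,4,5}

Derivation:
Constraint 1 (V != U) on D(V)={1,3,4,6,7} D(U)={1,2,4,5,7,8}: no change
Constraint 2 (U != Y) on D(U)={1,2,4,5,7,8} D(Y)={2,3,4,5}: no change
Constraint 3 (U + Z = Y) on D(U)={1,2,4,5,7,8} D(Z)={2,4,5,6} D(Y)={2,3,4,5}: U {1,2,4,5,7,8}->{1,2}; Z {2,4,5,6}->{2,4}; Y {2,3,4,5}->{3,4,5}
So after constraint 3: D(Y) = {3,4,5}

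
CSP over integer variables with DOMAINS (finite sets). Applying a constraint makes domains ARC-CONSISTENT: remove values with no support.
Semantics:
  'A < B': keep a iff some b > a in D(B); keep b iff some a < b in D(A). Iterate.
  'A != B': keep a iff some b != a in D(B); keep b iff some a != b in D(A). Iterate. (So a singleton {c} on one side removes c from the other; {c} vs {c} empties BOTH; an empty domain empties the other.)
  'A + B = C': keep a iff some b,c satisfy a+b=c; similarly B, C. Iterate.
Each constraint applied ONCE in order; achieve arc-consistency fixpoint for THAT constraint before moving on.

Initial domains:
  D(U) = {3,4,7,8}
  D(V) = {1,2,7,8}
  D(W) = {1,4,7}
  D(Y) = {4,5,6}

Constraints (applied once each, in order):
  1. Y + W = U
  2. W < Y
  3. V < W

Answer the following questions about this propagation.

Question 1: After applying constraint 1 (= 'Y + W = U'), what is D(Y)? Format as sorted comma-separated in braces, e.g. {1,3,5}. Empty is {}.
Answer: {4,6}

Derivation:
Constraint 1 (Y + W = U) on D(Y)={4,5,6} D(W)={1,4,7} D(U)={3,4,7,8}: Y {4,5,6}->{4,6}; W {1,4,7}->{1,4}; U {3,4,7,8}->{7,8}
So after constraint 1: D(Y) = {4,6}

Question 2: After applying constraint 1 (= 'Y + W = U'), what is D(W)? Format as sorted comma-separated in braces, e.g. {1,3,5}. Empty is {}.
Answer: {1,4}

Derivation:
Constraint 1 (Y + W = U) on D(Y)={4,5,6} D(W)={1,4,7} D(U)={3,4,7,8}: Y {4,5,6}->{4,6}; W {1,4,7}->{1,4}; U {3,4,7,8}->{7,8}
So after constraint 1: D(W) = {1,4}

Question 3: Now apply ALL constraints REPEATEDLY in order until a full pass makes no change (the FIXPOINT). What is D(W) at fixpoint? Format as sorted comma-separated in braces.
pass 0 (initial): D(W)={1,4,7}
pass 1: U {3,4,7,8}->{7,8}; V {1,2,7,8}->{1,2}; W {1,4,7}->{4}; Y {4,5,6}->{4,6}
pass 2: U {7,8}->{8}; V {1,2}->{}; W {4}->{}; Y {4,6}->{}
pass 3: U {8}->{}
pass 4: no change
Fixpoint after 4 passes: D(W) = {}

Answer: {}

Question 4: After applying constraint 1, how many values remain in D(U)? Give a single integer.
Answer: 2

Derivation:
Constraint 1 (Y + W = U) on D(Y)={4,5,6} D(W)={1,4,7} D(U)={3,4,7,8}: Y {4,5,6}->{4,6}; W {1,4,7}->{1,4}; U {3,4,7,8}->{7,8}
So after constraint 1: D(U)={7,8}, size = 2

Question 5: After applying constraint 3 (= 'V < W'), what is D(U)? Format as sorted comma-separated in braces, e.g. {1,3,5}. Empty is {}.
Constraint 1 (Y + W = U) on D(Y)={4,5,6} D(W)={1,4,7} D(U)={3,4,7,8}: Y {4,5,6}->{4,6}; W {1,4,7}->{1,4}; U {3,4,7,8}->{7,8}
Constraint 2 (W < Y) on D(W)={1,4} D(Y)={4,6}: no change
Constraint 3 (V < W) on D(V)={1,2,7,8} D(W)={1,4}: V {1,2,7,8}->{1,2}; W {1,4}->{4}
So after constraint 3: D(U) = {7,8}

Answer: {7,8}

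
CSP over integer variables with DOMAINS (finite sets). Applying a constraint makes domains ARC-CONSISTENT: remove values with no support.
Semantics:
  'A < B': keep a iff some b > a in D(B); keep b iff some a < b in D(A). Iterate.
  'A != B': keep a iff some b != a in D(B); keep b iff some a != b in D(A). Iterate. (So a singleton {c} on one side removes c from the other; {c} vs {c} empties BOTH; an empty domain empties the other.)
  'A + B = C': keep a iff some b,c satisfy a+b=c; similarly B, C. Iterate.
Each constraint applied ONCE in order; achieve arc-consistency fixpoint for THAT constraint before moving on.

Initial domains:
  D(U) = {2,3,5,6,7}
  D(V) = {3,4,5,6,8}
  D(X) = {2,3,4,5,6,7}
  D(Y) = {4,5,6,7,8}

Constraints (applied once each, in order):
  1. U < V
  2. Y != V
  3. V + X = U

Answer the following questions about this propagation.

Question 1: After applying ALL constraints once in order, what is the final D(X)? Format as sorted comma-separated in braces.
Constraint 1 (U < V) on D(U)={2,3,5,6,7} D(V)={3,4,5,6,8}: no change
Constraint 2 (Y != V) on D(Y)={4,5,6,7,8} D(V)={3,4,5,6,8}: no change
Constraint 3 (V + X = U) on D(V)={3,4,5,6,8} D(X)={2,3,4,5,6,7} D(U)={2,3,5,6,7}: V {3,4,5,6,8}->{3,4,5}; X {2,3,4,5,6,7}->{2,3,4}; U {2,3,5,6,7}->{5,6,7}
So after all 3 constraints: D(X) = {2,3,4}

Answer: {2,3,4}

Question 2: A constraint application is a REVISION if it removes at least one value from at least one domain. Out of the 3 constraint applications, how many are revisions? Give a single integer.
Constraint 1 (U < V) on D(U)={2,3,5,6,7} D(V)={3,4,5,6,8}: no change => not a revision
Constraint 2 (Y != V) on D(Y)={4,5,6,7,8} D(V)={3,4,5,6,8}: no change => not a revision
Constraint 3 (V + X = U) on D(V)={3,4,5,6,8} D(X)={2,3,4,5,6,7} D(U)={2,3,5,6,7}: V {3,4,5,6,8}->{3,4,5}; X {2,3,4,5,6,7}->{2,3,4}; U {2,3,5,6,7}->{5,6,7} => REVISION
Total revisions = 1

Answer: 1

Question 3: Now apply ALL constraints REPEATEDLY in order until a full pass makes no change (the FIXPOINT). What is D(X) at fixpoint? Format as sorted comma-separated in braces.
Answer: {}

Derivation:
pass 0 (initial): D(X)={2,3,4,5,6,7}
pass 1: U {2,3,5,6,7}->{5,6,7}; V {3,4,5,6,8}->{3,4,5}; X {2,3,4,5,6,7}->{2,3,4}
pass 2: U {5,6,7}->{}; V {3,4,5}->{}; X {2,3,4}->{}; Y {4,5,6,7,8}->{}
pass 3: no change
Fixpoint after 3 passes: D(X) = {}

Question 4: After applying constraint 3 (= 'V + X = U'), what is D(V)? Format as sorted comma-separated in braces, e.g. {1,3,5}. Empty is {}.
Constraint 1 (U < V) on D(U)={2,3,5,6,7} D(V)={3,4,5,6,8}: no change
Constraint 2 (Y != V) on D(Y)={4,5,6,7,8} D(V)={3,4,5,6,8}: no change
Constraint 3 (V + X = U) on D(V)={3,4,5,6,8} D(X)={2,3,4,5,6,7} D(U)={2,3,5,6,7}: V {3,4,5,6,8}->{3,4,5}; X {2,3,4,5,6,7}->{2,3,4}; U {2,3,5,6,7}->{5,6,7}
So after constraint 3: D(V) = {3,4,5}

Answer: {3,4,5}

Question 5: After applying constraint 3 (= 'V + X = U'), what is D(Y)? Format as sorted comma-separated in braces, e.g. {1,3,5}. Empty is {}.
Answer: {4,5,6,7,8}

Derivation:
Constraint 1 (U < V) on D(U)={2,3,5,6,7} D(V)={3,4,5,6,8}: no change
Constraint 2 (Y != V) on D(Y)={4,5,6,7,8} D(V)={3,4,5,6,8}: no change
Constraint 3 (V + X = U) on D(V)={3,4,5,6,8} D(X)={2,3,4,5,6,7} D(U)={2,3,5,6,7}: V {3,4,5,6,8}->{3,4,5}; X {2,3,4,5,6,7}->{2,3,4}; U {2,3,5,6,7}->{5,6,7}
So after constraint 3: D(Y) = {4,5,6,7,8}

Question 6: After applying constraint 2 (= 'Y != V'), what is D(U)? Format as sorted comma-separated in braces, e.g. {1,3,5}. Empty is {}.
Constraint 1 (U < V) on D(U)={2,3,5,6,7} D(V)={3,4,5,6,8}: no change
Constraint 2 (Y != V) on D(Y)={4,5,6,7,8} D(V)={3,4,5,6,8}: no change
So after constraint 2: D(U) = {2,3,5,6,7}

Answer: {2,3,5,6,7}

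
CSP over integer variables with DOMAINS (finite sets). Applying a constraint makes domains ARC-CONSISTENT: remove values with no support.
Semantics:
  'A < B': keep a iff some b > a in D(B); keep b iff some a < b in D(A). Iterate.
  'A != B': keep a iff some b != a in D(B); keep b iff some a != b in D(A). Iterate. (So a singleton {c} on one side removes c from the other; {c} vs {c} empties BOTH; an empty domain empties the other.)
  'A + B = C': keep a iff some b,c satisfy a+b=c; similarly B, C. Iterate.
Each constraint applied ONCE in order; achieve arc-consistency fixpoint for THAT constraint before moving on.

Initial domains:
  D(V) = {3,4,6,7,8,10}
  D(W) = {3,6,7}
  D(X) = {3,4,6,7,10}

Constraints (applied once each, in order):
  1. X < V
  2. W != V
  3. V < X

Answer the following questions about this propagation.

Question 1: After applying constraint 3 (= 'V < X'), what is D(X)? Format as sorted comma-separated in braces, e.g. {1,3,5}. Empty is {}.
Answer: {6,7}

Derivation:
Constraint 1 (X < V) on D(X)={3,4,6,7,10} D(V)={3,4,6,7,8,10}: X {3,4,6,7,10}->{3,4,6,7}; V {3,4,6,7,8,10}->{4,6,7,8,10}
Constraint 2 (W != V) on D(W)={3,6,7} D(V)={4,6,7,8,10}: no change
Constraint 3 (V < X) on D(V)={4,6,7,8,10} D(X)={3,4,6,7}: V {4,6,7,8,10}->{4,6}; X {3,4,6,7}->{6,7}
So after constraint 3: D(X) = {6,7}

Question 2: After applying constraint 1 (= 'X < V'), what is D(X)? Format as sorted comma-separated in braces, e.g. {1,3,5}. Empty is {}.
Constraint 1 (X < V) on D(X)={3,4,6,7,10} D(V)={3,4,6,7,8,10}: X {3,4,6,7,10}->{3,4,6,7}; V {3,4,6,7,8,10}->{4,6,7,8,10}
So after constraint 1: D(X) = {3,4,6,7}

Answer: {3,4,6,7}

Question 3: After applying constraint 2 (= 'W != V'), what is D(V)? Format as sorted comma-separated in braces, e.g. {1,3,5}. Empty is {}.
Constraint 1 (X < V) on D(X)={3,4,6,7,10} D(V)={3,4,6,7,8,10}: X {3,4,6,7,10}->{3,4,6,7}; V {3,4,6,7,8,10}->{4,6,7,8,10}
Constraint 2 (W != V) on D(W)={3,6,7} D(V)={4,6,7,8,10}: no change
So after constraint 2: D(V) = {4,6,7,8,10}

Answer: {4,6,7,8,10}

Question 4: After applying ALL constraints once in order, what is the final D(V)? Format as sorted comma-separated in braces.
Constraint 1 (X < V) on D(X)={3,4,6,7,10} D(V)={3,4,6,7,8,10}: X {3,4,6,7,10}->{3,4,6,7}; V {3,4,6,7,8,10}->{4,6,7,8,10}
Constraint 2 (W != V) on D(W)={3,6,7} D(V)={4,6,7,8,10}: no change
Constraint 3 (V < X) on D(V)={4,6,7,8,10} D(X)={3,4,6,7}: V {4,6,7,8,10}->{4,6}; X {3,4,6,7}->{6,7}
So after all 3 constraints: D(V) = {4,6}

Answer: {4,6}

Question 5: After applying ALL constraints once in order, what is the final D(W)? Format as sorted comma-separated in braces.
Answer: {3,6,7}

Derivation:
Constraint 1 (X < V) on D(X)={3,4,6,7,10} D(V)={3,4,6,7,8,10}: X {3,4,6,7,10}->{3,4,6,7}; V {3,4,6,7,8,10}->{4,6,7,8,10}
Constraint 2 (W != V) on D(W)={3,6,7} D(V)={4,6,7,8,10}: no change
Constraint 3 (V < X) on D(V)={4,6,7,8,10} D(X)={3,4,6,7}: V {4,6,7,8,10}->{4,6}; X {3,4,6,7}->{6,7}
So after all 3 constraints: D(W) = {3,6,7}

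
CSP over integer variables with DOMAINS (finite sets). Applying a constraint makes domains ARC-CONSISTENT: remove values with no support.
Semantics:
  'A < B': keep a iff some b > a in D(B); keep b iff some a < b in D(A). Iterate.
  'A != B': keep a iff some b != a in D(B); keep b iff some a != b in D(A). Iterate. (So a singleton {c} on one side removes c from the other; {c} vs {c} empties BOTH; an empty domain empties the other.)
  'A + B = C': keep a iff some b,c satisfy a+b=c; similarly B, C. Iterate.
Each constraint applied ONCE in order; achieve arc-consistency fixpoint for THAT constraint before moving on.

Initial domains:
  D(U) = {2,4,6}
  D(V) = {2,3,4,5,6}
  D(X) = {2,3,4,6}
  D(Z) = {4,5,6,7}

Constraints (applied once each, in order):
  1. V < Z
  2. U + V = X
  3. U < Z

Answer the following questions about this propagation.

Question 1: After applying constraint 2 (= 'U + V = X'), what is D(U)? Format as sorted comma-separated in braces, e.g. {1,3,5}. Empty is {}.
Constraint 1 (V < Z) on D(V)={2,3,4,5,6} D(Z)={4,5,6,7}: no change
Constraint 2 (U + V = X) on D(U)={2,4,6} D(V)={2,3,4,5,6} D(X)={2,3,4,6}: U {2,4,6}->{2,4}; V {2,3,4,5,6}->{2,4}; X {2,3,4,6}->{4,6}
So after constraint 2: D(U) = {2,4}

Answer: {2,4}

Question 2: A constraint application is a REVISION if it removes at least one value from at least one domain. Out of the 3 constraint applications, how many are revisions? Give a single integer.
Answer: 1

Derivation:
Constraint 1 (V < Z) on D(V)={2,3,4,5,6} D(Z)={4,5,6,7}: no change => not a revision
Constraint 2 (U + V = X) on D(U)={2,4,6} D(V)={2,3,4,5,6} D(X)={2,3,4,6}: U {2,4,6}->{2,4}; V {2,3,4,5,6}->{2,4}; X {2,3,4,6}->{4,6} => REVISION
Constraint 3 (U < Z) on D(U)={2,4} D(Z)={4,5,6,7}: no change => not a revision
Total revisions = 1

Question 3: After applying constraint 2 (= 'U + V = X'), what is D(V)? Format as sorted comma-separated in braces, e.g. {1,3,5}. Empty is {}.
Answer: {2,4}

Derivation:
Constraint 1 (V < Z) on D(V)={2,3,4,5,6} D(Z)={4,5,6,7}: no change
Constraint 2 (U + V = X) on D(U)={2,4,6} D(V)={2,3,4,5,6} D(X)={2,3,4,6}: U {2,4,6}->{2,4}; V {2,3,4,5,6}->{2,4}; X {2,3,4,6}->{4,6}
So after constraint 2: D(V) = {2,4}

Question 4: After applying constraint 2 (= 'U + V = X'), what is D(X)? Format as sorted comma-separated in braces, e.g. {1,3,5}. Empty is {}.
Answer: {4,6}

Derivation:
Constraint 1 (V < Z) on D(V)={2,3,4,5,6} D(Z)={4,5,6,7}: no change
Constraint 2 (U + V = X) on D(U)={2,4,6} D(V)={2,3,4,5,6} D(X)={2,3,4,6}: U {2,4,6}->{2,4}; V {2,3,4,5,6}->{2,4}; X {2,3,4,6}->{4,6}
So after constraint 2: D(X) = {4,6}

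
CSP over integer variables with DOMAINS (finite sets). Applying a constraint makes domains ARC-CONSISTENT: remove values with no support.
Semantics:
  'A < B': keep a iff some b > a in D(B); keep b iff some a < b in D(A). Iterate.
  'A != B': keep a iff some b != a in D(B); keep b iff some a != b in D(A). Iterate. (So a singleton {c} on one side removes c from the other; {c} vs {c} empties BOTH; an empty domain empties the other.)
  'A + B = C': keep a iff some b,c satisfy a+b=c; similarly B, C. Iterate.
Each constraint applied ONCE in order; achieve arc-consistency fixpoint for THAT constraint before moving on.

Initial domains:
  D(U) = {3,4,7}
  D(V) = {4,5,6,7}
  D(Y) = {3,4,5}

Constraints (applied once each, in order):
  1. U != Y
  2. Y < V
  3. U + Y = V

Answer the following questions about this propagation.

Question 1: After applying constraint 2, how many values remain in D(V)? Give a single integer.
Constraint 1 (U != Y) on D(U)={3,4,7} D(Y)={3,4,5}: no change
Constraint 2 (Y < V) on D(Y)={3,4,5} D(V)={4,5,6,7}: no change
So after constraint 2: D(V)={4,5,6,7}, size = 4

Answer: 4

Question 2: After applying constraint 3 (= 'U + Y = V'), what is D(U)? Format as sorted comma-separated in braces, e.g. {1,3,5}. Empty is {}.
Answer: {3,4}

Derivation:
Constraint 1 (U != Y) on D(U)={3,4,7} D(Y)={3,4,5}: no change
Constraint 2 (Y < V) on D(Y)={3,4,5} D(V)={4,5,6,7}: no change
Constraint 3 (U + Y = V) on D(U)={3,4,7} D(Y)={3,4,5} D(V)={4,5,6,7}: U {3,4,7}->{3,4}; Y {3,4,5}->{3,4}; V {4,5,6,7}->{6,7}
So after constraint 3: D(U) = {3,4}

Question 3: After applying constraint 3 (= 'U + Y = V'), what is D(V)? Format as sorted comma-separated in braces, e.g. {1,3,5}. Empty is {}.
Constraint 1 (U != Y) on D(U)={3,4,7} D(Y)={3,4,5}: no change
Constraint 2 (Y < V) on D(Y)={3,4,5} D(V)={4,5,6,7}: no change
Constraint 3 (U + Y = V) on D(U)={3,4,7} D(Y)={3,4,5} D(V)={4,5,6,7}: U {3,4,7}->{3,4}; Y {3,4,5}->{3,4}; V {4,5,6,7}->{6,7}
So after constraint 3: D(V) = {6,7}

Answer: {6,7}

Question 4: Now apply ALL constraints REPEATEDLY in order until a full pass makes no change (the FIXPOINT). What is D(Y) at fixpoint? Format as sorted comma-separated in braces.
pass 0 (initial): D(Y)={3,4,5}
pass 1: U {3,4,7}->{3,4}; V {4,5,6,7}->{6,7}; Y {3,4,5}->{3,4}
pass 2: no change
Fixpoint after 2 passes: D(Y) = {3,4}

Answer: {3,4}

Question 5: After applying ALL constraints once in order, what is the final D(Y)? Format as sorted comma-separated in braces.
Constraint 1 (U != Y) on D(U)={3,4,7} D(Y)={3,4,5}: no change
Constraint 2 (Y < V) on D(Y)={3,4,5} D(V)={4,5,6,7}: no change
Constraint 3 (U + Y = V) on D(U)={3,4,7} D(Y)={3,4,5} D(V)={4,5,6,7}: U {3,4,7}->{3,4}; Y {3,4,5}->{3,4}; V {4,5,6,7}->{6,7}
So after all 3 constraints: D(Y) = {3,4}

Answer: {3,4}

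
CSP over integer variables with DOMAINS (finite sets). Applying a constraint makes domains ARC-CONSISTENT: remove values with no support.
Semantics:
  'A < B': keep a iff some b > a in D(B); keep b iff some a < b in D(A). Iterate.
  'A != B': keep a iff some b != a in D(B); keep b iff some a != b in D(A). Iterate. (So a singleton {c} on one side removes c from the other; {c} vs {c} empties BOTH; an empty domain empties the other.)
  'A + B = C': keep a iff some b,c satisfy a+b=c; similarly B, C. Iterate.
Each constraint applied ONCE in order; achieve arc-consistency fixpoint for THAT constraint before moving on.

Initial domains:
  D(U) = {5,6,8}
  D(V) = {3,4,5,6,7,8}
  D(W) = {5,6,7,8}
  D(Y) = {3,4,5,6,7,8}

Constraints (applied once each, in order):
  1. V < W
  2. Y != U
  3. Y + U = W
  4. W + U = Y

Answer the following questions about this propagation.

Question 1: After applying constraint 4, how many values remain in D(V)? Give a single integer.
Constraint 1 (V < W) on D(V)={3,4,5,6,7,8} D(W)={5,6,7,8}: V {3,4,5,6,7,8}->{3,4,5,6,7}
Constraint 2 (Y != U) on D(Y)={3,4,5,6,7,8} D(U)={5,6,8}: no change
Constraint 3 (Y + U = W) on D(Y)={3,4,5,6,7,8} D(U)={5,6,8} D(W)={5,6,7,8}: Y {3,4,5,6,7,8}->{3}; U {5,6,8}->{5}; W {5,6,7,8}->{8}
Constraint 4 (W + U = Y) on D(W)={8} D(U)={5} D(Y)={3}: W {8}->{}; U {5}->{}; Y {3}->{}
So after constraint 4: D(V)={3,4,5,6,7}, size = 5

Answer: 5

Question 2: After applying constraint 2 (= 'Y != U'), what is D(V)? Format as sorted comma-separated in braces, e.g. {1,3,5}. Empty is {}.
Answer: {3,4,5,6,7}

Derivation:
Constraint 1 (V < W) on D(V)={3,4,5,6,7,8} D(W)={5,6,7,8}: V {3,4,5,6,7,8}->{3,4,5,6,7}
Constraint 2 (Y != U) on D(Y)={3,4,5,6,7,8} D(U)={5,6,8}: no change
So after constraint 2: D(V) = {3,4,5,6,7}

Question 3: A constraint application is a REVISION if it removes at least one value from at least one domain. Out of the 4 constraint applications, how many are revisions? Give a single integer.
Answer: 3

Derivation:
Constraint 1 (V < W) on D(V)={3,4,5,6,7,8} D(W)={5,6,7,8}: V {3,4,5,6,7,8}->{3,4,5,6,7} => REVISION
Constraint 2 (Y != U) on D(Y)={3,4,5,6,7,8} D(U)={5,6,8}: no change => not a revision
Constraint 3 (Y + U = W) on D(Y)={3,4,5,6,7,8} D(U)={5,6,8} D(W)={5,6,7,8}: Y {3,4,5,6,7,8}->{3}; U {5,6,8}->{5}; W {5,6,7,8}->{8} => REVISION
Constraint 4 (W + U = Y) on D(W)={8} D(U)={5} D(Y)={3}: W {8}->{}; U {5}->{}; Y {3}->{} => REVISION
Total revisions = 3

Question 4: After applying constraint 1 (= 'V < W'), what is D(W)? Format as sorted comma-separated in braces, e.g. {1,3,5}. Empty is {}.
Constraint 1 (V < W) on D(V)={3,4,5,6,7,8} D(W)={5,6,7,8}: V {3,4,5,6,7,8}->{3,4,5,6,7}
So after constraint 1: D(W) = {5,6,7,8}

Answer: {5,6,7,8}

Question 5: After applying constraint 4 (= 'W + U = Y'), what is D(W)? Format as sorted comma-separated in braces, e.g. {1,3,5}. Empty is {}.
Answer: {}

Derivation:
Constraint 1 (V < W) on D(V)={3,4,5,6,7,8} D(W)={5,6,7,8}: V {3,4,5,6,7,8}->{3,4,5,6,7}
Constraint 2 (Y != U) on D(Y)={3,4,5,6,7,8} D(U)={5,6,8}: no change
Constraint 3 (Y + U = W) on D(Y)={3,4,5,6,7,8} D(U)={5,6,8} D(W)={5,6,7,8}: Y {3,4,5,6,7,8}->{3}; U {5,6,8}->{5}; W {5,6,7,8}->{8}
Constraint 4 (W + U = Y) on D(W)={8} D(U)={5} D(Y)={3}: W {8}->{}; U {5}->{}; Y {3}->{}
So after constraint 4: D(W) = {}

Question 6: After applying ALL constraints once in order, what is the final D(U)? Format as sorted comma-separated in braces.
Constraint 1 (V < W) on D(V)={3,4,5,6,7,8} D(W)={5,6,7,8}: V {3,4,5,6,7,8}->{3,4,5,6,7}
Constraint 2 (Y != U) on D(Y)={3,4,5,6,7,8} D(U)={5,6,8}: no change
Constraint 3 (Y + U = W) on D(Y)={3,4,5,6,7,8} D(U)={5,6,8} D(W)={5,6,7,8}: Y {3,4,5,6,7,8}->{3}; U {5,6,8}->{5}; W {5,6,7,8}->{8}
Constraint 4 (W + U = Y) on D(W)={8} D(U)={5} D(Y)={3}: W {8}->{}; U {5}->{}; Y {3}->{}
So after all 4 constraints: D(U) = {}

Answer: {}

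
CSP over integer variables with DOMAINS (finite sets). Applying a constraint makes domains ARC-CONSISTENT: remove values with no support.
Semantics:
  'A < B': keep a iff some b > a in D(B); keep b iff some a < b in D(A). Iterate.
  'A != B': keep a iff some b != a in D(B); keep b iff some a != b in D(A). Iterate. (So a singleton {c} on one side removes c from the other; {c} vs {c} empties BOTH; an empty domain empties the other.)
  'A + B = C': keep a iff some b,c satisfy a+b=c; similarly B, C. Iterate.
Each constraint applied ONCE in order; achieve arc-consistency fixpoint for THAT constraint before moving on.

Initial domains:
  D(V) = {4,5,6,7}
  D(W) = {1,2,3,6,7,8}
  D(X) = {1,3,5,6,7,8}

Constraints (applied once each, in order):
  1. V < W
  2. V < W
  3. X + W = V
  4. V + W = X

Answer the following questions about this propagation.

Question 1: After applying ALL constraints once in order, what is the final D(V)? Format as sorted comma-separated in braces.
Constraint 1 (V < W) on D(V)={4,5,6,7} D(W)={1,2,3,6,7,8}: W {1,2,3,6,7,8}->{6,7,8}
Constraint 2 (V < W) on D(V)={4,5,6,7} D(W)={6,7,8}: no change
Constraint 3 (X + W = V) on D(X)={1,3,5,6,7,8} D(W)={6,7,8} D(V)={4,5,6,7}: X {1,3,5,6,7,8}->{1}; W {6,7,8}->{6}; V {4,5,6,7}->{7}
Constraint 4 (V + W = X) on D(V)={7} D(W)={6} D(X)={1}: V {7}->{}; W {6}->{}; X {1}->{}
So after all 4 constraints: D(V) = {}

Answer: {}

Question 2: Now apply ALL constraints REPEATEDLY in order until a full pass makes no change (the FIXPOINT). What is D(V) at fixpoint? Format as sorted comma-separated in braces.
pass 0 (initial): D(V)={4,5,6,7}
pass 1: V {4,5,6,7}->{}; W {1,2,3,6,7,8}->{}; X {1,3,5,6,7,8}->{}
pass 2: no change
Fixpoint after 2 passes: D(V) = {}

Answer: {}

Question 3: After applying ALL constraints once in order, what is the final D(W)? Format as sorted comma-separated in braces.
Answer: {}

Derivation:
Constraint 1 (V < W) on D(V)={4,5,6,7} D(W)={1,2,3,6,7,8}: W {1,2,3,6,7,8}->{6,7,8}
Constraint 2 (V < W) on D(V)={4,5,6,7} D(W)={6,7,8}: no change
Constraint 3 (X + W = V) on D(X)={1,3,5,6,7,8} D(W)={6,7,8} D(V)={4,5,6,7}: X {1,3,5,6,7,8}->{1}; W {6,7,8}->{6}; V {4,5,6,7}->{7}
Constraint 4 (V + W = X) on D(V)={7} D(W)={6} D(X)={1}: V {7}->{}; W {6}->{}; X {1}->{}
So after all 4 constraints: D(W) = {}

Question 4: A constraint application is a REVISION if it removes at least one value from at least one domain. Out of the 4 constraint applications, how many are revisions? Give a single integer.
Constraint 1 (V < W) on D(V)={4,5,6,7} D(W)={1,2,3,6,7,8}: W {1,2,3,6,7,8}->{6,7,8} => REVISION
Constraint 2 (V < W) on D(V)={4,5,6,7} D(W)={6,7,8}: no change => not a revision
Constraint 3 (X + W = V) on D(X)={1,3,5,6,7,8} D(W)={6,7,8} D(V)={4,5,6,7}: X {1,3,5,6,7,8}->{1}; W {6,7,8}->{6}; V {4,5,6,7}->{7} => REVISION
Constraint 4 (V + W = X) on D(V)={7} D(W)={6} D(X)={1}: V {7}->{}; W {6}->{}; X {1}->{} => REVISION
Total revisions = 3

Answer: 3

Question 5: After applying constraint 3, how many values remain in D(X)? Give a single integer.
Answer: 1

Derivation:
Constraint 1 (V < W) on D(V)={4,5,6,7} D(W)={1,2,3,6,7,8}: W {1,2,3,6,7,8}->{6,7,8}
Constraint 2 (V < W) on D(V)={4,5,6,7} D(W)={6,7,8}: no change
Constraint 3 (X + W = V) on D(X)={1,3,5,6,7,8} D(W)={6,7,8} D(V)={4,5,6,7}: X {1,3,5,6,7,8}->{1}; W {6,7,8}->{6}; V {4,5,6,7}->{7}
So after constraint 3: D(X)={1}, size = 1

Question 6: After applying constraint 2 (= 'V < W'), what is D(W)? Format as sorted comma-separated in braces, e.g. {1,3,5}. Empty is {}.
Constraint 1 (V < W) on D(V)={4,5,6,7} D(W)={1,2,3,6,7,8}: W {1,2,3,6,7,8}->{6,7,8}
Constraint 2 (V < W) on D(V)={4,5,6,7} D(W)={6,7,8}: no change
So after constraint 2: D(W) = {6,7,8}

Answer: {6,7,8}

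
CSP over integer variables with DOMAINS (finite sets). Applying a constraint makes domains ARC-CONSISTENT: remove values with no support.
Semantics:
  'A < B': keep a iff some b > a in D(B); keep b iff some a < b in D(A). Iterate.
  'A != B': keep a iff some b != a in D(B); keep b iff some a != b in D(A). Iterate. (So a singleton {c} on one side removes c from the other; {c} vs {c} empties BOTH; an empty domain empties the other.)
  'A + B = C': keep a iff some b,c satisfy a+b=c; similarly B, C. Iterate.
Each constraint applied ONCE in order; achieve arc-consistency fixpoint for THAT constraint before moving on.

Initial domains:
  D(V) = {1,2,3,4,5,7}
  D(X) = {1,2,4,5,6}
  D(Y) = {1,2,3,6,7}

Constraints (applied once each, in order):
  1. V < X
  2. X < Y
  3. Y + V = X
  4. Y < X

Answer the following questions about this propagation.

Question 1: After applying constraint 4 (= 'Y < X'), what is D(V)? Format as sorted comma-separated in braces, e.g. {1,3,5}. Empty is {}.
Answer: {1,2,3}

Derivation:
Constraint 1 (V < X) on D(V)={1,2,3,4,5,7} D(X)={1,2,4,5,6}: V {1,2,3,4,5,7}->{1,2,3,4,5}; X {1,2,4,5,6}->{2,4,5,6}
Constraint 2 (X < Y) on D(X)={2,4,5,6} D(Y)={1,2,3,6,7}: Y {1,2,3,6,7}->{3,6,7}
Constraint 3 (Y + V = X) on D(Y)={3,6,7} D(V)={1,2,3,4,5} D(X)={2,4,5,6}: Y {3,6,7}->{3}; V {1,2,3,4,5}->{1,2,3}; X {2,4,5,6}->{4,5,6}
Constraint 4 (Y < X) on D(Y)={3} D(X)={4,5,6}: no change
So after constraint 4: D(V) = {1,2,3}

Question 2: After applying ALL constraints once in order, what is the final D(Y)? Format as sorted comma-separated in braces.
Constraint 1 (V < X) on D(V)={1,2,3,4,5,7} D(X)={1,2,4,5,6}: V {1,2,3,4,5,7}->{1,2,3,4,5}; X {1,2,4,5,6}->{2,4,5,6}
Constraint 2 (X < Y) on D(X)={2,4,5,6} D(Y)={1,2,3,6,7}: Y {1,2,3,6,7}->{3,6,7}
Constraint 3 (Y + V = X) on D(Y)={3,6,7} D(V)={1,2,3,4,5} D(X)={2,4,5,6}: Y {3,6,7}->{3}; V {1,2,3,4,5}->{1,2,3}; X {2,4,5,6}->{4,5,6}
Constraint 4 (Y < X) on D(Y)={3} D(X)={4,5,6}: no change
So after all 4 constraints: D(Y) = {3}

Answer: {3}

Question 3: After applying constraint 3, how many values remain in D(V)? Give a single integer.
Answer: 3

Derivation:
Constraint 1 (V < X) on D(V)={1,2,3,4,5,7} D(X)={1,2,4,5,6}: V {1,2,3,4,5,7}->{1,2,3,4,5}; X {1,2,4,5,6}->{2,4,5,6}
Constraint 2 (X < Y) on D(X)={2,4,5,6} D(Y)={1,2,3,6,7}: Y {1,2,3,6,7}->{3,6,7}
Constraint 3 (Y + V = X) on D(Y)={3,6,7} D(V)={1,2,3,4,5} D(X)={2,4,5,6}: Y {3,6,7}->{3}; V {1,2,3,4,5}->{1,2,3}; X {2,4,5,6}->{4,5,6}
So after constraint 3: D(V)={1,2,3}, size = 3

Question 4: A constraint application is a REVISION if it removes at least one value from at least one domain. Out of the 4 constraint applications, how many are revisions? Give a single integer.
Answer: 3

Derivation:
Constraint 1 (V < X) on D(V)={1,2,3,4,5,7} D(X)={1,2,4,5,6}: V {1,2,3,4,5,7}->{1,2,3,4,5}; X {1,2,4,5,6}->{2,4,5,6} => REVISION
Constraint 2 (X < Y) on D(X)={2,4,5,6} D(Y)={1,2,3,6,7}: Y {1,2,3,6,7}->{3,6,7} => REVISION
Constraint 3 (Y + V = X) on D(Y)={3,6,7} D(V)={1,2,3,4,5} D(X)={2,4,5,6}: Y {3,6,7}->{3}; V {1,2,3,4,5}->{1,2,3}; X {2,4,5,6}->{4,5,6} => REVISION
Constraint 4 (Y < X) on D(Y)={3} D(X)={4,5,6}: no change => not a revision
Total revisions = 3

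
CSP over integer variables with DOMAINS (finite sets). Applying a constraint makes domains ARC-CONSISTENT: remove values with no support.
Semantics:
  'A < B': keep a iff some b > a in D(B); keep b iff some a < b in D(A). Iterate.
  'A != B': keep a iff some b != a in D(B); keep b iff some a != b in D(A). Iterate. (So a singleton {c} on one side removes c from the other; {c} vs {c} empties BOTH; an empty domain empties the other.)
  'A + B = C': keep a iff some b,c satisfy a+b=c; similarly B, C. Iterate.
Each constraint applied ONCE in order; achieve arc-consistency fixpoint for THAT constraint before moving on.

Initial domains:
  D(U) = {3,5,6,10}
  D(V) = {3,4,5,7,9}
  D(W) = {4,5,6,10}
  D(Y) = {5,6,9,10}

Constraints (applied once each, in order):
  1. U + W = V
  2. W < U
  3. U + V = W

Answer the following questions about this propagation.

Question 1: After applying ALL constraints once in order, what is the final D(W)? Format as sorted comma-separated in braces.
Answer: {}

Derivation:
Constraint 1 (U + W = V) on D(U)={3,5,6,10} D(W)={4,5,6,10} D(V)={3,4,5,7,9}: U {3,5,6,10}->{3,5}; W {4,5,6,10}->{4,6}; V {3,4,5,7,9}->{7,9}
Constraint 2 (W < U) on D(W)={4,6} D(U)={3,5}: W {4,6}->{4}; U {3,5}->{5}
Constraint 3 (U + V = W) on D(U)={5} D(V)={7,9} D(W)={4}: U {5}->{}; V {7,9}->{}; W {4}->{}
So after all 3 constraints: D(W) = {}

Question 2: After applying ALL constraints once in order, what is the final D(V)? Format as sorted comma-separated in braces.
Constraint 1 (U + W = V) on D(U)={3,5,6,10} D(W)={4,5,6,10} D(V)={3,4,5,7,9}: U {3,5,6,10}->{3,5}; W {4,5,6,10}->{4,6}; V {3,4,5,7,9}->{7,9}
Constraint 2 (W < U) on D(W)={4,6} D(U)={3,5}: W {4,6}->{4}; U {3,5}->{5}
Constraint 3 (U + V = W) on D(U)={5} D(V)={7,9} D(W)={4}: U {5}->{}; V {7,9}->{}; W {4}->{}
So after all 3 constraints: D(V) = {}

Answer: {}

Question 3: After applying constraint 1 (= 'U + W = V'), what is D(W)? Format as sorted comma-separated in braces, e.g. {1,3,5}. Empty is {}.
Constraint 1 (U + W = V) on D(U)={3,5,6,10} D(W)={4,5,6,10} D(V)={3,4,5,7,9}: U {3,5,6,10}->{3,5}; W {4,5,6,10}->{4,6}; V {3,4,5,7,9}->{7,9}
So after constraint 1: D(W) = {4,6}

Answer: {4,6}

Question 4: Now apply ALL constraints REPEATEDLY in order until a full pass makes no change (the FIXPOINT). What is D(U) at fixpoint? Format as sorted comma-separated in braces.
Answer: {}

Derivation:
pass 0 (initial): D(U)={3,5,6,10}
pass 1: U {3,5,6,10}->{}; V {3,4,5,7,9}->{}; W {4,5,6,10}->{}
pass 2: no change
Fixpoint after 2 passes: D(U) = {}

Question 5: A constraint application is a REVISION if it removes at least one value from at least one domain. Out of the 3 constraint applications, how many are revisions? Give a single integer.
Answer: 3

Derivation:
Constraint 1 (U + W = V) on D(U)={3,5,6,10} D(W)={4,5,6,10} D(V)={3,4,5,7,9}: U {3,5,6,10}->{3,5}; W {4,5,6,10}->{4,6}; V {3,4,5,7,9}->{7,9} => REVISION
Constraint 2 (W < U) on D(W)={4,6} D(U)={3,5}: W {4,6}->{4}; U {3,5}->{5} => REVISION
Constraint 3 (U + V = W) on D(U)={5} D(V)={7,9} D(W)={4}: U {5}->{}; V {7,9}->{}; W {4}->{} => REVISION
Total revisions = 3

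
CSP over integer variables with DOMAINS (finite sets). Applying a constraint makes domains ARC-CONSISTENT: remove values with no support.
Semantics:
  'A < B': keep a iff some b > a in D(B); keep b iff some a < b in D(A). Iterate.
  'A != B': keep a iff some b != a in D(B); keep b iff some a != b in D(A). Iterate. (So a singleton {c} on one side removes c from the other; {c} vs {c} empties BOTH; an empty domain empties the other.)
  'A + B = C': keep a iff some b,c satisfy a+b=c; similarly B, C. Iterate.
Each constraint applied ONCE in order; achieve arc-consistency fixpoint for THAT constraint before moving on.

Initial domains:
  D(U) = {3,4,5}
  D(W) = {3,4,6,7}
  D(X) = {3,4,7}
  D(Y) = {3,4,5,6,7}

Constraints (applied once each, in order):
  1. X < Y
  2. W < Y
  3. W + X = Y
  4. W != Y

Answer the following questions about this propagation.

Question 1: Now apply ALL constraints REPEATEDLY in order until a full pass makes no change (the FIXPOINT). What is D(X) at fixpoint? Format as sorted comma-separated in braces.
Answer: {3,4}

Derivation:
pass 0 (initial): D(X)={3,4,7}
pass 1: W {3,4,6,7}->{3,4}; X {3,4,7}->{3,4}; Y {3,4,5,6,7}->{6,7}
pass 2: no change
Fixpoint after 2 passes: D(X) = {3,4}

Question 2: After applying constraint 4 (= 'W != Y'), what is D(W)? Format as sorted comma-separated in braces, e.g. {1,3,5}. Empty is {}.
Answer: {3,4}

Derivation:
Constraint 1 (X < Y) on D(X)={3,4,7} D(Y)={3,4,5,6,7}: X {3,4,7}->{3,4}; Y {3,4,5,6,7}->{4,5,6,7}
Constraint 2 (W < Y) on D(W)={3,4,6,7} D(Y)={4,5,6,7}: W {3,4,6,7}->{3,4,6}
Constraint 3 (W + X = Y) on D(W)={3,4,6} D(X)={3,4} D(Y)={4,5,6,7}: W {3,4,6}->{3,4}; Y {4,5,6,7}->{6,7}
Constraint 4 (W != Y) on D(W)={3,4} D(Y)={6,7}: no change
So after constraint 4: D(W) = {3,4}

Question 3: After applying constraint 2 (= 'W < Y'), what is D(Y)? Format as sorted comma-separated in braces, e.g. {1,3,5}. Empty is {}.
Constraint 1 (X < Y) on D(X)={3,4,7} D(Y)={3,4,5,6,7}: X {3,4,7}->{3,4}; Y {3,4,5,6,7}->{4,5,6,7}
Constraint 2 (W < Y) on D(W)={3,4,6,7} D(Y)={4,5,6,7}: W {3,4,6,7}->{3,4,6}
So after constraint 2: D(Y) = {4,5,6,7}

Answer: {4,5,6,7}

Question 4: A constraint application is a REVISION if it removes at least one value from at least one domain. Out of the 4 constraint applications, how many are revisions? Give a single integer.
Constraint 1 (X < Y) on D(X)={3,4,7} D(Y)={3,4,5,6,7}: X {3,4,7}->{3,4}; Y {3,4,5,6,7}->{4,5,6,7} => REVISION
Constraint 2 (W < Y) on D(W)={3,4,6,7} D(Y)={4,5,6,7}: W {3,4,6,7}->{3,4,6} => REVISION
Constraint 3 (W + X = Y) on D(W)={3,4,6} D(X)={3,4} D(Y)={4,5,6,7}: W {3,4,6}->{3,4}; Y {4,5,6,7}->{6,7} => REVISION
Constraint 4 (W != Y) on D(W)={3,4} D(Y)={6,7}: no change => not a revision
Total revisions = 3

Answer: 3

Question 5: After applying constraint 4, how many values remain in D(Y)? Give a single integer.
Constraint 1 (X < Y) on D(X)={3,4,7} D(Y)={3,4,5,6,7}: X {3,4,7}->{3,4}; Y {3,4,5,6,7}->{4,5,6,7}
Constraint 2 (W < Y) on D(W)={3,4,6,7} D(Y)={4,5,6,7}: W {3,4,6,7}->{3,4,6}
Constraint 3 (W + X = Y) on D(W)={3,4,6} D(X)={3,4} D(Y)={4,5,6,7}: W {3,4,6}->{3,4}; Y {4,5,6,7}->{6,7}
Constraint 4 (W != Y) on D(W)={3,4} D(Y)={6,7}: no change
So after constraint 4: D(Y)={6,7}, size = 2

Answer: 2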